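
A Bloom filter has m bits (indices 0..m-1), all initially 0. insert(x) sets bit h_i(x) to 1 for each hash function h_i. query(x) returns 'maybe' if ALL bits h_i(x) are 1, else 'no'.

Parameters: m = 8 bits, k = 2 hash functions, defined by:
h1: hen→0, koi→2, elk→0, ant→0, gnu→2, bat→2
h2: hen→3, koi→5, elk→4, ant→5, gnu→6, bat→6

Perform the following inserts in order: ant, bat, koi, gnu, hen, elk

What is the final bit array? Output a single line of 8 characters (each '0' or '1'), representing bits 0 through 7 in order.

Answer: 10111110

Derivation:
Start: bits=00000000
After insert 'ant': sets bits 0 5 -> bits=10000100
After insert 'bat': sets bits 2 6 -> bits=10100110
After insert 'koi': sets bits 2 5 -> bits=10100110
After insert 'gnu': sets bits 2 6 -> bits=10100110
After insert 'hen': sets bits 0 3 -> bits=10110110
After insert 'elk': sets bits 0 4 -> bits=10111110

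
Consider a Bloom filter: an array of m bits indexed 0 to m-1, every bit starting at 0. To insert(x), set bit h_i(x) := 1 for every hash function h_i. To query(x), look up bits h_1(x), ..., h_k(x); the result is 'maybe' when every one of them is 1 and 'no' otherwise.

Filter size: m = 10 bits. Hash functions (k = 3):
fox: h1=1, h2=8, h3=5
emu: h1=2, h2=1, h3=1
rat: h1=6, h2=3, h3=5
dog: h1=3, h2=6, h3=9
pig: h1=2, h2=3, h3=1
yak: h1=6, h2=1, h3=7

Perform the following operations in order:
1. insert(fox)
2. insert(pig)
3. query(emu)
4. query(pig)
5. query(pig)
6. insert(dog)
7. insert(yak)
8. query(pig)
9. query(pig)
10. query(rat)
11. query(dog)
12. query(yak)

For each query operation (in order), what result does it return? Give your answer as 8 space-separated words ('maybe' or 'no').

Answer: maybe maybe maybe maybe maybe maybe maybe maybe

Derivation:
Start: bits=0000000000
Op 1: insert fox -> sets bits 1 5 8 -> bits=0100010010
Op 2: insert pig -> sets bits 1 2 3 -> bits=0111010010
Op 3: query emu -> checks bit1=1, bit2=1 (all 1) -> maybe
Op 4: query pig -> checks bit1=1, bit2=1, bit3=1 (all 1) -> maybe
Op 5: query pig -> checks bit1=1, bit2=1, bit3=1 (all 1) -> maybe
Op 6: insert dog -> sets bits 3 6 9 -> bits=0111011011
Op 7: insert yak -> sets bits 1 6 7 -> bits=0111011111
Op 8: query pig -> checks bit1=1, bit2=1, bit3=1 (all 1) -> maybe
Op 9: query pig -> checks bit1=1, bit2=1, bit3=1 (all 1) -> maybe
Op 10: query rat -> checks bit3=1, bit5=1, bit6=1 (all 1) -> maybe
Op 11: query dog -> checks bit3=1, bit6=1, bit9=1 (all 1) -> maybe
Op 12: query yak -> checks bit1=1, bit6=1, bit7=1 (all 1) -> maybe
Query results in order: maybe maybe maybe maybe maybe maybe maybe maybe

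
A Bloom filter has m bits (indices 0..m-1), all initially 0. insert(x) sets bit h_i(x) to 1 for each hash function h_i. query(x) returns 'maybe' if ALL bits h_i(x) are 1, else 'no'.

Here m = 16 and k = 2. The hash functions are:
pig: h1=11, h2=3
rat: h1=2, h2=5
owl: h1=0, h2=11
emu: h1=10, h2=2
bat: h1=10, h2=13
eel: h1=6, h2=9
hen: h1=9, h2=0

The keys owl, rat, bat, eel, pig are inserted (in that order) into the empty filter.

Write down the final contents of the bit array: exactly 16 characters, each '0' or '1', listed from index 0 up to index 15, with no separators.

Answer: 1011011001110100

Derivation:
Start: bits=0000000000000000
After insert 'owl': sets bits 0 11 -> bits=1000000000010000
After insert 'rat': sets bits 2 5 -> bits=1010010000010000
After insert 'bat': sets bits 10 13 -> bits=1010010000110100
After insert 'eel': sets bits 6 9 -> bits=1010011001110100
After insert 'pig': sets bits 3 11 -> bits=1011011001110100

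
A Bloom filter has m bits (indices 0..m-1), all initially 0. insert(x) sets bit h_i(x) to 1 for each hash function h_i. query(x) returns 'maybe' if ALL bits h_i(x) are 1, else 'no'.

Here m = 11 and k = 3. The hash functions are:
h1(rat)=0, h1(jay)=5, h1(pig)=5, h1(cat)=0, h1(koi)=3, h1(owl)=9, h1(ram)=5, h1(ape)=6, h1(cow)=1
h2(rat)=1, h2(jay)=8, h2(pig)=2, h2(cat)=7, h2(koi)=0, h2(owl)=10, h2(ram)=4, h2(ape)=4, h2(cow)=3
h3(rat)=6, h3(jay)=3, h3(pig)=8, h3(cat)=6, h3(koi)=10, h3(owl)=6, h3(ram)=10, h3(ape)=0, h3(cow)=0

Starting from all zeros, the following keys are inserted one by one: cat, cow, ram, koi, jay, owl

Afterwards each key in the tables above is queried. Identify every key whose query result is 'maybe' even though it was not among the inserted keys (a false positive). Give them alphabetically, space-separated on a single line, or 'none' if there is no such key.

Answer: ape rat

Derivation:
Start: bits=00000000000
After insert 'cat': sets bits 0 6 7 -> bits=10000011000
After insert 'cow': sets bits 0 1 3 -> bits=11010011000
After insert 'ram': sets bits 4 5 10 -> bits=11011111001
After insert 'koi': sets bits 0 3 10 -> bits=11011111001
After insert 'jay': sets bits 3 5 8 -> bits=11011111101
After insert 'owl': sets bits 6 9 10 -> bits=11011111111
Not inserted: ape pig rat — query each against bits=11011111111:
query ape: checks bit0=1, bit4=1, bit6=1 (all 1) -> maybe => FALSE POSITIVE
query pig: checks bit2=0, bit5=1, bit8=1 (has a 0) -> no => not a false positive
query rat: checks bit0=1, bit1=1, bit6=1 (all 1) -> maybe => FALSE POSITIVE
False positives (alphabetical): ape rat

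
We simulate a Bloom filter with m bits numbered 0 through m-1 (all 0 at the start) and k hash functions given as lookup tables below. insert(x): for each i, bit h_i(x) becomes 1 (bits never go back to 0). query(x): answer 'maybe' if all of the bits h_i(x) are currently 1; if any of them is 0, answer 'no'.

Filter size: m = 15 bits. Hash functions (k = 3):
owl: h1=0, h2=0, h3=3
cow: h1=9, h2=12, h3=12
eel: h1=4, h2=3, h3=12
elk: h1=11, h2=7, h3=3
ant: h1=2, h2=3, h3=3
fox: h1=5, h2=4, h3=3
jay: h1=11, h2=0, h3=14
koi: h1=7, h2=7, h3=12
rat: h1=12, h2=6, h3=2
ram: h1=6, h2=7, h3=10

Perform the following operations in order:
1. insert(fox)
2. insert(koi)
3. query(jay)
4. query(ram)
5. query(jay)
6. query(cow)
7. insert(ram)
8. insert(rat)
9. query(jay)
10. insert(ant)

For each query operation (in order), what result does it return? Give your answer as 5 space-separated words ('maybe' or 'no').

Start: bits=000000000000000
Op 1: insert fox -> sets bits 3 4 5 -> bits=000111000000000
Op 2: insert koi -> sets bits 7 12 -> bits=000111010000100
Op 3: query jay -> checks bit0=0, bit11=0, bit14=0 (has a 0) -> no
Op 4: query ram -> checks bit6=0, bit7=1, bit10=0 (has a 0) -> no
Op 5: query jay -> checks bit0=0, bit11=0, bit14=0 (has a 0) -> no
Op 6: query cow -> checks bit9=0, bit12=1 (has a 0) -> no
Op 7: insert ram -> sets bits 6 7 10 -> bits=000111110010100
Op 8: insert rat -> sets bits 2 6 12 -> bits=001111110010100
Op 9: query jay -> checks bit0=0, bit11=0, bit14=0 (has a 0) -> no
Op 10: insert ant -> sets bits 2 3 -> bits=001111110010100
Query results in order: no no no no no

Answer: no no no no no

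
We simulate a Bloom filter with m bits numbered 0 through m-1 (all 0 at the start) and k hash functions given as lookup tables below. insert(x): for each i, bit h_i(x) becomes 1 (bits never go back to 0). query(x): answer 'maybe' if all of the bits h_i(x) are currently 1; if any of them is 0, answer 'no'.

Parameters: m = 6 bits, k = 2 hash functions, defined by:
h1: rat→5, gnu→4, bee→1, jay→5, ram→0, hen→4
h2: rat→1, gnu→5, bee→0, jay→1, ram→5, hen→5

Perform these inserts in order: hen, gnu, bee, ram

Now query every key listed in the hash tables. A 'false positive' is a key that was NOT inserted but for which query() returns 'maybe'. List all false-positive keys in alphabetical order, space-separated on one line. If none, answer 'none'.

Answer: jay rat

Derivation:
Start: bits=000000
After insert 'hen': sets bits 4 5 -> bits=000011
After insert 'gnu': sets bits 4 5 -> bits=000011
After insert 'bee': sets bits 0 1 -> bits=110011
After insert 'ram': sets bits 0 5 -> bits=110011
Not inserted: jay rat — query each against bits=110011:
query jay: checks bit1=1, bit5=1 (all 1) -> maybe => FALSE POSITIVE
query rat: checks bit1=1, bit5=1 (all 1) -> maybe => FALSE POSITIVE
False positives (alphabetical): jay rat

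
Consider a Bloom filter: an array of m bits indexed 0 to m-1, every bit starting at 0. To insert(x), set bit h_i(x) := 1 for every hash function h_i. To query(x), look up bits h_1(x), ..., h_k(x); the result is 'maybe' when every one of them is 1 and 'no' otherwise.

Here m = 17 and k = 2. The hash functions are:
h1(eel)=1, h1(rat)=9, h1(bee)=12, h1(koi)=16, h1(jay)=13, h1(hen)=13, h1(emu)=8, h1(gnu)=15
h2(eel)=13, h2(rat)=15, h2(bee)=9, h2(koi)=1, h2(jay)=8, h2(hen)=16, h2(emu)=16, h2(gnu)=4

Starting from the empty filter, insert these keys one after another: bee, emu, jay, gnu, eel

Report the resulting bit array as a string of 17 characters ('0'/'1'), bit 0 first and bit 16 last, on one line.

Start: bits=00000000000000000
After insert 'bee': sets bits 9 12 -> bits=00000000010010000
After insert 'emu': sets bits 8 16 -> bits=00000000110010001
After insert 'jay': sets bits 8 13 -> bits=00000000110011001
After insert 'gnu': sets bits 4 15 -> bits=00001000110011011
After insert 'eel': sets bits 1 13 -> bits=01001000110011011

Answer: 01001000110011011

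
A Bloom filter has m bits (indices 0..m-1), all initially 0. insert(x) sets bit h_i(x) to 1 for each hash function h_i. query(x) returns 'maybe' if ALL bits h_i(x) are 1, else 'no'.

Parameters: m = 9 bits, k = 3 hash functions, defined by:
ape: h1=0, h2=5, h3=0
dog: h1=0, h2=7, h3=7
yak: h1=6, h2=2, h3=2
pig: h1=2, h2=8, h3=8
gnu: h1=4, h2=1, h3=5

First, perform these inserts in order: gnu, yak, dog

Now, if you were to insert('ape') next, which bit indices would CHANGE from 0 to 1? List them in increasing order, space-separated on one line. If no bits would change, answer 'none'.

Answer: none

Derivation:
Start: bits=000000000
After insert 'gnu': sets bits 1 4 5 -> bits=010011000
After insert 'yak': sets bits 2 6 -> bits=011011100
After insert 'dog': sets bits 0 7 -> bits=111011110
insert 'ape' would touch bits 0 5; currently bit0=1, bit5=1
Bits that are 0 among those (would change 0->1): none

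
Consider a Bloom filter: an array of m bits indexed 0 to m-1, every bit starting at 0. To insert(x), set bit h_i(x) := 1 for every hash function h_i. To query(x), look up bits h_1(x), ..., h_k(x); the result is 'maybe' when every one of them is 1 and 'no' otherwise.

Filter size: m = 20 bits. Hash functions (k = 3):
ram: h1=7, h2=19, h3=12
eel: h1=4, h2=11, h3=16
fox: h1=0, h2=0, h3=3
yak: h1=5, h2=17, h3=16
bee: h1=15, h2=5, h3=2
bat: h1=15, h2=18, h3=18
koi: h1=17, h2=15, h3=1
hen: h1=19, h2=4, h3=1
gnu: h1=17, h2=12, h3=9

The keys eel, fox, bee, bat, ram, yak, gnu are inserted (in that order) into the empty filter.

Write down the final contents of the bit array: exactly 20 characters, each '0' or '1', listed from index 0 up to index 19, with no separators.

Answer: 10111101010110011111

Derivation:
Start: bits=00000000000000000000
After insert 'eel': sets bits 4 11 16 -> bits=00001000000100001000
After insert 'fox': sets bits 0 3 -> bits=10011000000100001000
After insert 'bee': sets bits 2 5 15 -> bits=10111100000100011000
After insert 'bat': sets bits 15 18 -> bits=10111100000100011010
After insert 'ram': sets bits 7 12 19 -> bits=10111101000110011011
After insert 'yak': sets bits 5 16 17 -> bits=10111101000110011111
After insert 'gnu': sets bits 9 12 17 -> bits=10111101010110011111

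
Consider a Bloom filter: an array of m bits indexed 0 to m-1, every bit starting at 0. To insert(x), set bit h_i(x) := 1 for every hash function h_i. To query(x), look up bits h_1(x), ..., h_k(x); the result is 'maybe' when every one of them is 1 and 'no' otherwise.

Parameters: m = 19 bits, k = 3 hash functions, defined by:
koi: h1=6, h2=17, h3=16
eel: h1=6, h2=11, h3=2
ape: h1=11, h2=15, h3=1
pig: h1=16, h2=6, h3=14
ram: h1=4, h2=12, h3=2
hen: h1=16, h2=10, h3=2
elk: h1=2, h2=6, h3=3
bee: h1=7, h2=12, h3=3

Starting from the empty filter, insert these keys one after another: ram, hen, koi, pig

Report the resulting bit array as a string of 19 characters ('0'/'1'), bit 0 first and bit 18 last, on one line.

Start: bits=0000000000000000000
After insert 'ram': sets bits 2 4 12 -> bits=0010100000001000000
After insert 'hen': sets bits 2 10 16 -> bits=0010100000101000100
After insert 'koi': sets bits 6 16 17 -> bits=0010101000101000110
After insert 'pig': sets bits 6 14 16 -> bits=0010101000101010110

Answer: 0010101000101010110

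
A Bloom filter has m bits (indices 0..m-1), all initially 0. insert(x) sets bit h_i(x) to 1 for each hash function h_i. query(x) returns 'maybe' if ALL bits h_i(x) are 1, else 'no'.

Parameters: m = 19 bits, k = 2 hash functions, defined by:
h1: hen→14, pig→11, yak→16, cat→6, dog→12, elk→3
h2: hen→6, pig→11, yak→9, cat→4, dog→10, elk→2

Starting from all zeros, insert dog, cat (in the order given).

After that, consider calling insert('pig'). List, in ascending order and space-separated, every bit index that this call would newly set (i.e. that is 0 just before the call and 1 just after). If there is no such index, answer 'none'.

Answer: 11

Derivation:
Start: bits=0000000000000000000
After insert 'dog': sets bits 10 12 -> bits=0000000000101000000
After insert 'cat': sets bits 4 6 -> bits=0000101000101000000
insert 'pig' would touch bits 11; currently bit11=0
Bits that are 0 among those (would change 0->1): 11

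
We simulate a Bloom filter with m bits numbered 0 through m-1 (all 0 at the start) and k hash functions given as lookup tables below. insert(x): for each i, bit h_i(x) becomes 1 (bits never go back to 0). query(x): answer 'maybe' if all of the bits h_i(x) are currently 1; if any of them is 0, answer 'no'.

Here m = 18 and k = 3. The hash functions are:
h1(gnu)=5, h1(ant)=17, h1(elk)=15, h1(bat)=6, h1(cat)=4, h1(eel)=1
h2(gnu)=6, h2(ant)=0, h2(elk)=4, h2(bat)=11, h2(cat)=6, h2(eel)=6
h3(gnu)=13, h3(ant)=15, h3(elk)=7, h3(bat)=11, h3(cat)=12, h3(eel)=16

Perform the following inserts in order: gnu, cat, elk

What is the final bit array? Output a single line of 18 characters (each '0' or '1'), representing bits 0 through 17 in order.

Answer: 000011110000110100

Derivation:
Start: bits=000000000000000000
After insert 'gnu': sets bits 5 6 13 -> bits=000001100000010000
After insert 'cat': sets bits 4 6 12 -> bits=000011100000110000
After insert 'elk': sets bits 4 7 15 -> bits=000011110000110100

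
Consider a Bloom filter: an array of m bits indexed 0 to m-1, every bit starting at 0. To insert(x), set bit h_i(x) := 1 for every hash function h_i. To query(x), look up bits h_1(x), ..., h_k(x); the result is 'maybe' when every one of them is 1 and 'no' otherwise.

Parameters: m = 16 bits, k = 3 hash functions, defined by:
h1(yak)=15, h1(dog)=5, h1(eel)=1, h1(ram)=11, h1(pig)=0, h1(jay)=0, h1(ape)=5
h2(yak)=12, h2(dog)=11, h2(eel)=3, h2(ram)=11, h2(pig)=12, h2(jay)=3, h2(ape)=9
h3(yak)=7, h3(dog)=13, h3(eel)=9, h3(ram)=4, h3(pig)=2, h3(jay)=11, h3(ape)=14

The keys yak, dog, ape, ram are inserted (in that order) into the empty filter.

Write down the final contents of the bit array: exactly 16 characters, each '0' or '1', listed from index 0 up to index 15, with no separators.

Answer: 0000110101011111

Derivation:
Start: bits=0000000000000000
After insert 'yak': sets bits 7 12 15 -> bits=0000000100001001
After insert 'dog': sets bits 5 11 13 -> bits=0000010100011101
After insert 'ape': sets bits 5 9 14 -> bits=0000010101011111
After insert 'ram': sets bits 4 11 -> bits=0000110101011111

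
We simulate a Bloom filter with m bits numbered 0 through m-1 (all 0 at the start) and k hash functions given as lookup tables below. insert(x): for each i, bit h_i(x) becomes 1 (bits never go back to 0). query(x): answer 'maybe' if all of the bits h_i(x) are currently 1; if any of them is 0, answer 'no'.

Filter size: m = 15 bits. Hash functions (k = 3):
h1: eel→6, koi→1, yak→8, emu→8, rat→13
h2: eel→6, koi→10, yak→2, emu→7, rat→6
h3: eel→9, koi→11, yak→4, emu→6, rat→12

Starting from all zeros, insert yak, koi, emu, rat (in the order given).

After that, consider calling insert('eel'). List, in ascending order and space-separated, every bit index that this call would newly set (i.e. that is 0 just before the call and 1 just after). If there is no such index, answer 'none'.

Answer: 9

Derivation:
Start: bits=000000000000000
After insert 'yak': sets bits 2 4 8 -> bits=001010001000000
After insert 'koi': sets bits 1 10 11 -> bits=011010001011000
After insert 'emu': sets bits 6 7 8 -> bits=011010111011000
After insert 'rat': sets bits 6 12 13 -> bits=011010111011110
insert 'eel' would touch bits 6 9; currently bit6=1, bit9=0
Bits that are 0 among those (would change 0->1): 9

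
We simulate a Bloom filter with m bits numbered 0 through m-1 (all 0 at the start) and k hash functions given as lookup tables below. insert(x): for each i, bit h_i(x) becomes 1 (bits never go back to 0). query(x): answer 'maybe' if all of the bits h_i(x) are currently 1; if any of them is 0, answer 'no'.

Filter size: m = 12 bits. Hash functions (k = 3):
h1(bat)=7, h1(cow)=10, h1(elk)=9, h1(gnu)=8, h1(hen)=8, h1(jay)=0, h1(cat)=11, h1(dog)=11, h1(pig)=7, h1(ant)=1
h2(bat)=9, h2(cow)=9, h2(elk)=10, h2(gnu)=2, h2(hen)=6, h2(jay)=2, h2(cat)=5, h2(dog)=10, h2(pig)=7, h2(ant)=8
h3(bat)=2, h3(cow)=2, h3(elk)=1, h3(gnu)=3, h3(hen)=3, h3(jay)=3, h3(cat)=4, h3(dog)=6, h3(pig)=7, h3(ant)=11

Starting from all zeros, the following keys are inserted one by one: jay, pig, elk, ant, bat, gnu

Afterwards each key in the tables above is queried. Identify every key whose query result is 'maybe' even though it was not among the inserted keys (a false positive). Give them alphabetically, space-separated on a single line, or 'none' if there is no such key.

Answer: cow

Derivation:
Start: bits=000000000000
After insert 'jay': sets bits 0 2 3 -> bits=101100000000
After insert 'pig': sets bits 7 -> bits=101100010000
After insert 'elk': sets bits 1 9 10 -> bits=111100010110
After insert 'ant': sets bits 1 8 11 -> bits=111100011111
After insert 'bat': sets bits 2 7 9 -> bits=111100011111
After insert 'gnu': sets bits 2 3 8 -> bits=111100011111
Not inserted: cat cow dog hen — query each against bits=111100011111:
query cat: checks bit4=0, bit5=0, bit11=1 (has a 0) -> no => not a false positive
query cow: checks bit2=1, bit9=1, bit10=1 (all 1) -> maybe => FALSE POSITIVE
query dog: checks bit6=0, bit10=1, bit11=1 (has a 0) -> no => not a false positive
query hen: checks bit3=1, bit6=0, bit8=1 (has a 0) -> no => not a false positive
False positives (alphabetical): cow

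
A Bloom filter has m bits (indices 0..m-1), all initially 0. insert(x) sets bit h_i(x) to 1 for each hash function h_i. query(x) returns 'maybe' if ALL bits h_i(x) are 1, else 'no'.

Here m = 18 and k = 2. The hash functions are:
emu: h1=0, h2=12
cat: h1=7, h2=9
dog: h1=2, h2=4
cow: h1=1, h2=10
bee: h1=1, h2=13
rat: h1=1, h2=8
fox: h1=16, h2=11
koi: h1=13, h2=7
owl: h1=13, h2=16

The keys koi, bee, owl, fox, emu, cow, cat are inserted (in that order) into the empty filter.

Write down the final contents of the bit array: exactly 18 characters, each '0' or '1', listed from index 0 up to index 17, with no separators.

Answer: 110000010111110010

Derivation:
Start: bits=000000000000000000
After insert 'koi': sets bits 7 13 -> bits=000000010000010000
After insert 'bee': sets bits 1 13 -> bits=010000010000010000
After insert 'owl': sets bits 13 16 -> bits=010000010000010010
After insert 'fox': sets bits 11 16 -> bits=010000010001010010
After insert 'emu': sets bits 0 12 -> bits=110000010001110010
After insert 'cow': sets bits 1 10 -> bits=110000010011110010
After insert 'cat': sets bits 7 9 -> bits=110000010111110010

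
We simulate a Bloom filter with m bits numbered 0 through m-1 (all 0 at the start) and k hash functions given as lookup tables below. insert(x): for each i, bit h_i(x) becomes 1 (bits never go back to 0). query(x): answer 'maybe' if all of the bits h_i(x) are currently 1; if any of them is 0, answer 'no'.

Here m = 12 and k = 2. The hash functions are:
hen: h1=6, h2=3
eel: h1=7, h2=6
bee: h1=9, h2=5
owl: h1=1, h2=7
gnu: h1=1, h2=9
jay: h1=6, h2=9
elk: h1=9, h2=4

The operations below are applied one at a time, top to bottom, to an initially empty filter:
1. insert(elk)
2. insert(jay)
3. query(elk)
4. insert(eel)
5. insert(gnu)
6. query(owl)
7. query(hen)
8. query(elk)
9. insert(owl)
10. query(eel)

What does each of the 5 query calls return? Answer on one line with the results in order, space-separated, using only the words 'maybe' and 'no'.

Start: bits=000000000000
Op 1: insert elk -> sets bits 4 9 -> bits=000010000100
Op 2: insert jay -> sets bits 6 9 -> bits=000010100100
Op 3: query elk -> checks bit4=1, bit9=1 (all 1) -> maybe
Op 4: insert eel -> sets bits 6 7 -> bits=000010110100
Op 5: insert gnu -> sets bits 1 9 -> bits=010010110100
Op 6: query owl -> checks bit1=1, bit7=1 (all 1) -> maybe
Op 7: query hen -> checks bit3=0, bit6=1 (has a 0) -> no
Op 8: query elk -> checks bit4=1, bit9=1 (all 1) -> maybe
Op 9: insert owl -> sets bits 1 7 -> bits=010010110100
Op 10: query eel -> checks bit6=1, bit7=1 (all 1) -> maybe
Query results in order: maybe maybe no maybe maybe

Answer: maybe maybe no maybe maybe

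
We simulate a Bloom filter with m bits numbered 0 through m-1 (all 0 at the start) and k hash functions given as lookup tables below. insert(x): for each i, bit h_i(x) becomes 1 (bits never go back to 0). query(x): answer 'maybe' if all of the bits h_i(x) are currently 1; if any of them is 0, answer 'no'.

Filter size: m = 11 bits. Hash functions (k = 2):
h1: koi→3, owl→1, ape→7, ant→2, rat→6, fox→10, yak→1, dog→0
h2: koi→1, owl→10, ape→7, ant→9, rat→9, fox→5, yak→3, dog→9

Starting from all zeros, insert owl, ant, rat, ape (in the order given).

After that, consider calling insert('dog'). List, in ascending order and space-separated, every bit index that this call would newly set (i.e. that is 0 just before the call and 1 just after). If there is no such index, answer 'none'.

Start: bits=00000000000
After insert 'owl': sets bits 1 10 -> bits=01000000001
After insert 'ant': sets bits 2 9 -> bits=01100000011
After insert 'rat': sets bits 6 9 -> bits=01100010011
After insert 'ape': sets bits 7 -> bits=01100011011
insert 'dog' would touch bits 0 9; currently bit0=0, bit9=1
Bits that are 0 among those (would change 0->1): 0

Answer: 0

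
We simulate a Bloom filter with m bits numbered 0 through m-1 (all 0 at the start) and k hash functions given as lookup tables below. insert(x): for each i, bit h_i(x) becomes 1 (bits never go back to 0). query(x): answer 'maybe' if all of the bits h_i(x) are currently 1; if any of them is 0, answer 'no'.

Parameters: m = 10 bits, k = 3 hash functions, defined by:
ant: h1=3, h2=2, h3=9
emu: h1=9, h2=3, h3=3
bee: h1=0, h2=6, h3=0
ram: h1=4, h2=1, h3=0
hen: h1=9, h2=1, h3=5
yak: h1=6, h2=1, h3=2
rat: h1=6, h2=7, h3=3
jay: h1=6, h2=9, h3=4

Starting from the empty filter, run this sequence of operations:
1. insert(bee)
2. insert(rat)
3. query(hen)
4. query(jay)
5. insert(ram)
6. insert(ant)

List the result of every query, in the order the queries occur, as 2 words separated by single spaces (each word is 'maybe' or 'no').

Start: bits=0000000000
Op 1: insert bee -> sets bits 0 6 -> bits=1000001000
Op 2: insert rat -> sets bits 3 6 7 -> bits=1001001100
Op 3: query hen -> checks bit1=0, bit5=0, bit9=0 (has a 0) -> no
Op 4: query jay -> checks bit4=0, bit6=1, bit9=0 (has a 0) -> no
Op 5: insert ram -> sets bits 0 1 4 -> bits=1101101100
Op 6: insert ant -> sets bits 2 3 9 -> bits=1111101101
Query results in order: no no

Answer: no no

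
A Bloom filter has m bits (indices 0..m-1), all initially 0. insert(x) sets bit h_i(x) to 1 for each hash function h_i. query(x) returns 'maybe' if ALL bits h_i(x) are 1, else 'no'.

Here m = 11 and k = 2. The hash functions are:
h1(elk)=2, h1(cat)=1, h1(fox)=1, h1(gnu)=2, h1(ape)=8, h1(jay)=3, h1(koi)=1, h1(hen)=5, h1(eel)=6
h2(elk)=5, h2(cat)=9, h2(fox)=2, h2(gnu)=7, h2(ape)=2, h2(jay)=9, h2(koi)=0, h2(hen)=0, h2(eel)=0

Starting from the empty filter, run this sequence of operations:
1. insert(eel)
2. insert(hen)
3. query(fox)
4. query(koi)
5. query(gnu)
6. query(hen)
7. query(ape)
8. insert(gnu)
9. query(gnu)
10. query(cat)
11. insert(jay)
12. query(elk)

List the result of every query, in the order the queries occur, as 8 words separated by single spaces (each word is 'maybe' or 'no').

Start: bits=00000000000
Op 1: insert eel -> sets bits 0 6 -> bits=10000010000
Op 2: insert hen -> sets bits 0 5 -> bits=10000110000
Op 3: query fox -> checks bit1=0, bit2=0 (has a 0) -> no
Op 4: query koi -> checks bit0=1, bit1=0 (has a 0) -> no
Op 5: query gnu -> checks bit2=0, bit7=0 (has a 0) -> no
Op 6: query hen -> checks bit0=1, bit5=1 (all 1) -> maybe
Op 7: query ape -> checks bit2=0, bit8=0 (has a 0) -> no
Op 8: insert gnu -> sets bits 2 7 -> bits=10100111000
Op 9: query gnu -> checks bit2=1, bit7=1 (all 1) -> maybe
Op 10: query cat -> checks bit1=0, bit9=0 (has a 0) -> no
Op 11: insert jay -> sets bits 3 9 -> bits=10110111010
Op 12: query elk -> checks bit2=1, bit5=1 (all 1) -> maybe
Query results in order: no no no maybe no maybe no maybe

Answer: no no no maybe no maybe no maybe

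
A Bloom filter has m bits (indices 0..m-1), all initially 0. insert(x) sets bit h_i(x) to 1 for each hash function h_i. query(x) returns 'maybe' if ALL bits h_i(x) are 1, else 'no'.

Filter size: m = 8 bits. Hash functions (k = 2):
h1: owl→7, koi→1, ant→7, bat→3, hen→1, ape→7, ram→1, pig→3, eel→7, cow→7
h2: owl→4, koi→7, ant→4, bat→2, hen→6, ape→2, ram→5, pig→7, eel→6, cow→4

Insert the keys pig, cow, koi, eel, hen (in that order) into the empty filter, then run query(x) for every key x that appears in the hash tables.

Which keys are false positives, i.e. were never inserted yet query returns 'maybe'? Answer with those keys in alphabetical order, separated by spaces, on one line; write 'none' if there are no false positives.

Answer: ant owl

Derivation:
Start: bits=00000000
After insert 'pig': sets bits 3 7 -> bits=00010001
After insert 'cow': sets bits 4 7 -> bits=00011001
After insert 'koi': sets bits 1 7 -> bits=01011001
After insert 'eel': sets bits 6 7 -> bits=01011011
After insert 'hen': sets bits 1 6 -> bits=01011011
Not inserted: ant ape bat owl ram — query each against bits=01011011:
query ant: checks bit4=1, bit7=1 (all 1) -> maybe => FALSE POSITIVE
query ape: checks bit2=0, bit7=1 (has a 0) -> no => not a false positive
query bat: checks bit2=0, bit3=1 (has a 0) -> no => not a false positive
query owl: checks bit4=1, bit7=1 (all 1) -> maybe => FALSE POSITIVE
query ram: checks bit1=1, bit5=0 (has a 0) -> no => not a false positive
False positives (alphabetical): ant owl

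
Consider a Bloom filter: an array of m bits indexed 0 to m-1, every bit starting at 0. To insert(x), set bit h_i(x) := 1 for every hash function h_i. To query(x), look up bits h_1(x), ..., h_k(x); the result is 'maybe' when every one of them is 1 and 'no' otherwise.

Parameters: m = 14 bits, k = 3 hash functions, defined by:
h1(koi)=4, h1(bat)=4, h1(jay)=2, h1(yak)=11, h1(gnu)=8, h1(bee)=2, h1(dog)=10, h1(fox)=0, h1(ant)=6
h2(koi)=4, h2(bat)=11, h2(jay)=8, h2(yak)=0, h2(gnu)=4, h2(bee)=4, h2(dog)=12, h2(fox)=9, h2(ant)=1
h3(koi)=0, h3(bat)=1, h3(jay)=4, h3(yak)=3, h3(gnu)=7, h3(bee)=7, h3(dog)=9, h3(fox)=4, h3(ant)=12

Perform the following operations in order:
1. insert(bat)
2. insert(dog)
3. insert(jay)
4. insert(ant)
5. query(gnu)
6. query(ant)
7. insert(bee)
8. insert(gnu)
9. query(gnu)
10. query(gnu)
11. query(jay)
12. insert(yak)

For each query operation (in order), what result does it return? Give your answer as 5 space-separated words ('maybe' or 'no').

Start: bits=00000000000000
Op 1: insert bat -> sets bits 1 4 11 -> bits=01001000000100
Op 2: insert dog -> sets bits 9 10 12 -> bits=01001000011110
Op 3: insert jay -> sets bits 2 4 8 -> bits=01101000111110
Op 4: insert ant -> sets bits 1 6 12 -> bits=01101010111110
Op 5: query gnu -> checks bit4=1, bit7=0, bit8=1 (has a 0) -> no
Op 6: query ant -> checks bit1=1, bit6=1, bit12=1 (all 1) -> maybe
Op 7: insert bee -> sets bits 2 4 7 -> bits=01101011111110
Op 8: insert gnu -> sets bits 4 7 8 -> bits=01101011111110
Op 9: query gnu -> checks bit4=1, bit7=1, bit8=1 (all 1) -> maybe
Op 10: query gnu -> checks bit4=1, bit7=1, bit8=1 (all 1) -> maybe
Op 11: query jay -> checks bit2=1, bit4=1, bit8=1 (all 1) -> maybe
Op 12: insert yak -> sets bits 0 3 11 -> bits=11111011111110
Query results in order: no maybe maybe maybe maybe

Answer: no maybe maybe maybe maybe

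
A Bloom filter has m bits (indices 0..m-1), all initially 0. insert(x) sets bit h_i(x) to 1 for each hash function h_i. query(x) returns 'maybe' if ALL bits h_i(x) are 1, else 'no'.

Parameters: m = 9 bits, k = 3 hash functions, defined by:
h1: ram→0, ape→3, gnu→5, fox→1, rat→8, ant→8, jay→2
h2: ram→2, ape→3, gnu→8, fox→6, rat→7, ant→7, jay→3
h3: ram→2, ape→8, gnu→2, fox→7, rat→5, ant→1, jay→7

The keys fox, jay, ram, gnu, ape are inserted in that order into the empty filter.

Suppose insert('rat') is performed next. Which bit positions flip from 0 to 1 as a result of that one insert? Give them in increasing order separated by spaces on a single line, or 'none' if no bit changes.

Answer: none

Derivation:
Start: bits=000000000
After insert 'fox': sets bits 1 6 7 -> bits=010000110
After insert 'jay': sets bits 2 3 7 -> bits=011100110
After insert 'ram': sets bits 0 2 -> bits=111100110
After insert 'gnu': sets bits 2 5 8 -> bits=111101111
After insert 'ape': sets bits 3 8 -> bits=111101111
insert 'rat' would touch bits 5 7 8; currently bit5=1, bit7=1, bit8=1
Bits that are 0 among those (would change 0->1): none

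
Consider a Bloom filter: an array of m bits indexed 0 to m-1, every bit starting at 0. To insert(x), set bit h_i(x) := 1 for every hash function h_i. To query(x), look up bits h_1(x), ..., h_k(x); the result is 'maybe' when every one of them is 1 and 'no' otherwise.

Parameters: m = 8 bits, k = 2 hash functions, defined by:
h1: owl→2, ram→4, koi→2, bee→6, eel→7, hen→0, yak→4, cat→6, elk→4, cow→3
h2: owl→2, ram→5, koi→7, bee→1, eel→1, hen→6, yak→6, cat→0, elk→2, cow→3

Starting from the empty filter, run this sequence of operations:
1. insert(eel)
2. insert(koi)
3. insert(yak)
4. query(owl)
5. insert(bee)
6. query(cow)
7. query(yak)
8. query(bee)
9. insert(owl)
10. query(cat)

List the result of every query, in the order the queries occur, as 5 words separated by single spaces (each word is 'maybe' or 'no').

Answer: maybe no maybe maybe no

Derivation:
Start: bits=00000000
Op 1: insert eel -> sets bits 1 7 -> bits=01000001
Op 2: insert koi -> sets bits 2 7 -> bits=01100001
Op 3: insert yak -> sets bits 4 6 -> bits=01101011
Op 4: query owl -> checks bit2=1 (all 1) -> maybe
Op 5: insert bee -> sets bits 1 6 -> bits=01101011
Op 6: query cow -> checks bit3=0 (has a 0) -> no
Op 7: query yak -> checks bit4=1, bit6=1 (all 1) -> maybe
Op 8: query bee -> checks bit1=1, bit6=1 (all 1) -> maybe
Op 9: insert owl -> sets bits 2 -> bits=01101011
Op 10: query cat -> checks bit0=0, bit6=1 (has a 0) -> no
Query results in order: maybe no maybe maybe no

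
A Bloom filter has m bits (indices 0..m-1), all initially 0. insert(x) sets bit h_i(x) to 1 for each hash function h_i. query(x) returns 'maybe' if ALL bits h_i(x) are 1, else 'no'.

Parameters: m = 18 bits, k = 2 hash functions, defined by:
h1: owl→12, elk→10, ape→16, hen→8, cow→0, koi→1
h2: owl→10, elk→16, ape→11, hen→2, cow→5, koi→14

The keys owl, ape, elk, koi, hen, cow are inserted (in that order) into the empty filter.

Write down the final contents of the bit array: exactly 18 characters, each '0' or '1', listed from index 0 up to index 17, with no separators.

Answer: 111001001011101010

Derivation:
Start: bits=000000000000000000
After insert 'owl': sets bits 10 12 -> bits=000000000010100000
After insert 'ape': sets bits 11 16 -> bits=000000000011100010
After insert 'elk': sets bits 10 16 -> bits=000000000011100010
After insert 'koi': sets bits 1 14 -> bits=010000000011101010
After insert 'hen': sets bits 2 8 -> bits=011000001011101010
After insert 'cow': sets bits 0 5 -> bits=111001001011101010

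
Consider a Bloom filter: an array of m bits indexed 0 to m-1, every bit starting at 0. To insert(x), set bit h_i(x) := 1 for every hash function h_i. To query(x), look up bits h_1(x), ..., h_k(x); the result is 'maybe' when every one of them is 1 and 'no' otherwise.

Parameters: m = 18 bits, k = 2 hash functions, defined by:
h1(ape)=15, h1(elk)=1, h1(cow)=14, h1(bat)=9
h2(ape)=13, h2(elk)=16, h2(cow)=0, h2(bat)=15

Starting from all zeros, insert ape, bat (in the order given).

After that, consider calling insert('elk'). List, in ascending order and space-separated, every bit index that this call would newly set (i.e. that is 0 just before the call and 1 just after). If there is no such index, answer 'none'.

Answer: 1 16

Derivation:
Start: bits=000000000000000000
After insert 'ape': sets bits 13 15 -> bits=000000000000010100
After insert 'bat': sets bits 9 15 -> bits=000000000100010100
insert 'elk' would touch bits 1 16; currently bit1=0, bit16=0
Bits that are 0 among those (would change 0->1): 1 16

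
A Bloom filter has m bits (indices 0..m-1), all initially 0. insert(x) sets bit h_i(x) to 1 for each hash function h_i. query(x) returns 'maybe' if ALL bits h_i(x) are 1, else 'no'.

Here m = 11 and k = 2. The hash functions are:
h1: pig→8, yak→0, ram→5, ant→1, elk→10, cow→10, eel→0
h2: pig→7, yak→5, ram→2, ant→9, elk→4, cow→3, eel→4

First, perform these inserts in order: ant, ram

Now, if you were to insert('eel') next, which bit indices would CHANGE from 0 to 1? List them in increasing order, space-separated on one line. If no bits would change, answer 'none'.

Answer: 0 4

Derivation:
Start: bits=00000000000
After insert 'ant': sets bits 1 9 -> bits=01000000010
After insert 'ram': sets bits 2 5 -> bits=01100100010
insert 'eel' would touch bits 0 4; currently bit0=0, bit4=0
Bits that are 0 among those (would change 0->1): 0 4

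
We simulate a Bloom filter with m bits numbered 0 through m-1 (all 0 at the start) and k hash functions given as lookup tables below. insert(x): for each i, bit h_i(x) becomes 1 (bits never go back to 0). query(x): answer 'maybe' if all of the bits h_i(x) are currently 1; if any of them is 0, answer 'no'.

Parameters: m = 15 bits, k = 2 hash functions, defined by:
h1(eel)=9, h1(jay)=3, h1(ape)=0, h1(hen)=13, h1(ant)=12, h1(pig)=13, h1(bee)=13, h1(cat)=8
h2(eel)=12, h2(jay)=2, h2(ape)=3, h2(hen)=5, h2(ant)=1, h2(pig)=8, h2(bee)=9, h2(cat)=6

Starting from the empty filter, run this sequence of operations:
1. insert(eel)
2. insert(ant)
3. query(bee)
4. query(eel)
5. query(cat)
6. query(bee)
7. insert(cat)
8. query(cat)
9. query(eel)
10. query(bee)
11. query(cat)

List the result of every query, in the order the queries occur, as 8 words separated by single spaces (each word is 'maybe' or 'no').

Start: bits=000000000000000
Op 1: insert eel -> sets bits 9 12 -> bits=000000000100100
Op 2: insert ant -> sets bits 1 12 -> bits=010000000100100
Op 3: query bee -> checks bit9=1, bit13=0 (has a 0) -> no
Op 4: query eel -> checks bit9=1, bit12=1 (all 1) -> maybe
Op 5: query cat -> checks bit6=0, bit8=0 (has a 0) -> no
Op 6: query bee -> checks bit9=1, bit13=0 (has a 0) -> no
Op 7: insert cat -> sets bits 6 8 -> bits=010000101100100
Op 8: query cat -> checks bit6=1, bit8=1 (all 1) -> maybe
Op 9: query eel -> checks bit9=1, bit12=1 (all 1) -> maybe
Op 10: query bee -> checks bit9=1, bit13=0 (has a 0) -> no
Op 11: query cat -> checks bit6=1, bit8=1 (all 1) -> maybe
Query results in order: no maybe no no maybe maybe no maybe

Answer: no maybe no no maybe maybe no maybe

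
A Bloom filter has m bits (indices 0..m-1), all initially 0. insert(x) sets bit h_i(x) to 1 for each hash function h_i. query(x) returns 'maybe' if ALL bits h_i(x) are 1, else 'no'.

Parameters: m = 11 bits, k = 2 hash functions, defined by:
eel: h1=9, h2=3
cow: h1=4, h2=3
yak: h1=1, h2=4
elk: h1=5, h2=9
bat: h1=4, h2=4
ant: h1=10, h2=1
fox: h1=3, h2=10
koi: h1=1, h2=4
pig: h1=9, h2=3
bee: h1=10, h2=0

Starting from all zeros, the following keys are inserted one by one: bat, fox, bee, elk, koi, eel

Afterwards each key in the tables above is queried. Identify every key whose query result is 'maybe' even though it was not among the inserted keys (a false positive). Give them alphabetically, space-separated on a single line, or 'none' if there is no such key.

Answer: ant cow pig yak

Derivation:
Start: bits=00000000000
After insert 'bat': sets bits 4 -> bits=00001000000
After insert 'fox': sets bits 3 10 -> bits=00011000001
After insert 'bee': sets bits 0 10 -> bits=10011000001
After insert 'elk': sets bits 5 9 -> bits=10011100011
After insert 'koi': sets bits 1 4 -> bits=11011100011
After insert 'eel': sets bits 3 9 -> bits=11011100011
Not inserted: ant cow pig yak — query each against bits=11011100011:
query ant: checks bit1=1, bit10=1 (all 1) -> maybe => FALSE POSITIVE
query cow: checks bit3=1, bit4=1 (all 1) -> maybe => FALSE POSITIVE
query pig: checks bit3=1, bit9=1 (all 1) -> maybe => FALSE POSITIVE
query yak: checks bit1=1, bit4=1 (all 1) -> maybe => FALSE POSITIVE
False positives (alphabetical): ant cow pig yak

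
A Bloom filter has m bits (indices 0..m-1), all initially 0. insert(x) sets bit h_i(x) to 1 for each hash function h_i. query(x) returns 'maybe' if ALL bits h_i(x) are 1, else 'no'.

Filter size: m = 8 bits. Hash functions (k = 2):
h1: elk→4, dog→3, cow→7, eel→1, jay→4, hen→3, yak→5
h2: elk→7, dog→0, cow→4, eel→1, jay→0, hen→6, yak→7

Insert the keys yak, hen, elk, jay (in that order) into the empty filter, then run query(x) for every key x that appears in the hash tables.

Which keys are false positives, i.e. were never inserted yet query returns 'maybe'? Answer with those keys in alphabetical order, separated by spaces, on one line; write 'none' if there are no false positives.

Answer: cow dog

Derivation:
Start: bits=00000000
After insert 'yak': sets bits 5 7 -> bits=00000101
After insert 'hen': sets bits 3 6 -> bits=00010111
After insert 'elk': sets bits 4 7 -> bits=00011111
After insert 'jay': sets bits 0 4 -> bits=10011111
Not inserted: cow dog eel — query each against bits=10011111:
query cow: checks bit4=1, bit7=1 (all 1) -> maybe => FALSE POSITIVE
query dog: checks bit0=1, bit3=1 (all 1) -> maybe => FALSE POSITIVE
query eel: checks bit1=0 (has a 0) -> no => not a false positive
False positives (alphabetical): cow dog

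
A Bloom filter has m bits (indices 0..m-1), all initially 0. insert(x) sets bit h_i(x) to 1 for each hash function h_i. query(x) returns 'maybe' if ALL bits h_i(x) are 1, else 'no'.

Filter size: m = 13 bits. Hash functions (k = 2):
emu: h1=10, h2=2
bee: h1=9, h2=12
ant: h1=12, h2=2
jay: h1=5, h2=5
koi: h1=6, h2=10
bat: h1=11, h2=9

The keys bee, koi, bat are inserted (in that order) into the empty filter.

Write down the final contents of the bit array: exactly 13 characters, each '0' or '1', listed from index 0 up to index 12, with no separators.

Start: bits=0000000000000
After insert 'bee': sets bits 9 12 -> bits=0000000001001
After insert 'koi': sets bits 6 10 -> bits=0000001001101
After insert 'bat': sets bits 9 11 -> bits=0000001001111

Answer: 0000001001111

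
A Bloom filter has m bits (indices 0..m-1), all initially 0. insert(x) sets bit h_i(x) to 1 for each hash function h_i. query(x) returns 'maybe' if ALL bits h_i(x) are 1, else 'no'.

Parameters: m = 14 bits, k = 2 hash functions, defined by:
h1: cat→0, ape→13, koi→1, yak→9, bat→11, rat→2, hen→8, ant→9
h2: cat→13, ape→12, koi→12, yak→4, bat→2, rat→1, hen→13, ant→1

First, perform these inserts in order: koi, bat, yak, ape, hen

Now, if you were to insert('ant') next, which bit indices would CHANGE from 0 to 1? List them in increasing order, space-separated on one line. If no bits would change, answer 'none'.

Start: bits=00000000000000
After insert 'koi': sets bits 1 12 -> bits=01000000000010
After insert 'bat': sets bits 2 11 -> bits=01100000000110
After insert 'yak': sets bits 4 9 -> bits=01101000010110
After insert 'ape': sets bits 12 13 -> bits=01101000010111
After insert 'hen': sets bits 8 13 -> bits=01101000110111
insert 'ant' would touch bits 1 9; currently bit1=1, bit9=1
Bits that are 0 among those (would change 0->1): none

Answer: none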